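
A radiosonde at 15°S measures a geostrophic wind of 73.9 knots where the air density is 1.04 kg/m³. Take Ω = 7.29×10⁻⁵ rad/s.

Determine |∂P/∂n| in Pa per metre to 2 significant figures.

1.5×10⁻³ Pa/m

Coriolis parameter at 15°S:
f = 2Ω sin φ = 2 × 7.29×10⁻⁵ × sin 15° = 3.77×10⁻⁵ s⁻¹
Wind speed in SI: 73.9 knots = 38.0 m/s
Geostrophic balance rearranged: |∂P/∂n| = f ρ V_g
|∂P/∂n| = 3.77×10⁻⁵ × 1.04 × 38.0 = 1.49×10⁻³ Pa/m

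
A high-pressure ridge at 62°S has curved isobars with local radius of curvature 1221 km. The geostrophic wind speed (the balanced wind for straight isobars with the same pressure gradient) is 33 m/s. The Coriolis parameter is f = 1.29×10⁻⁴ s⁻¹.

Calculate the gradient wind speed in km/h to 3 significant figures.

Around a high, pressure-gradient force acts outward with centrifugal, so Coriolis balances both:
fV = (1/ρ)|∂P/∂n| + V²/R  →  V² − fR·V + fR·V_g = 0
With fR = 1.29×10⁻⁴ × 1221×10³ m = 158 m/s:
V = [fR − √((fR)² − 4 fR V_g)]/2 = [158 − √(158² − 4×158×33)]/2 = 47.1 m/s
Supergeostrophic (V > V_g = 33 m/s), as expected around a high.
Converting: 47.1 m/s × 3.6 = 169 km/h

169 km/h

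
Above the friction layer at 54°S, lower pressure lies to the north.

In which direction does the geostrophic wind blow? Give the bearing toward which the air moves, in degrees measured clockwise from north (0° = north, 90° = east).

270°

The pressure-gradient force points toward the north (bearing 000°).
Geostrophic balance: in the Southern Hemisphere the Coriolis force deflects motion to the left, so the geostrophic wind blows 90° to the left of the pressure-gradient force (low pressure on the right).
Rotating 000° by 90° counterclockwise gives 270° — the wind blows toward the west.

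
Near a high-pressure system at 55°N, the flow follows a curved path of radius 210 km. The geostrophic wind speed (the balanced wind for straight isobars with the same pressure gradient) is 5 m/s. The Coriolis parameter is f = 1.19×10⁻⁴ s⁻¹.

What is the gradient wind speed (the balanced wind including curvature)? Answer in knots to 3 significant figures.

Around a high, pressure-gradient force acts outward with centrifugal, so Coriolis balances both:
fV = (1/ρ)|∂P/∂n| + V²/R  →  V² − fR·V + fR·V_g = 0
With fR = 1.19×10⁻⁴ × 210×10³ m = 25.0 m/s:
V = [fR − √((fR)² − 4 fR V_g)]/2 = [25.0 − √(25.0² − 4×25.0×5)]/2 = 6.91 m/s
Supergeostrophic (V > V_g = 5 m/s), as expected around a high.
Converting: 6.91 m/s × 1.944 = 13.4 knots

13.4 knots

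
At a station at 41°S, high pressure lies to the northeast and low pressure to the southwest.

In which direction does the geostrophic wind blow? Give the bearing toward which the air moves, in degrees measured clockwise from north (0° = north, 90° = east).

135°

The pressure-gradient force points toward the southwest (bearing 225°).
Geostrophic balance: in the Southern Hemisphere the Coriolis force deflects motion to the left, so the geostrophic wind blows 90° to the left of the pressure-gradient force (low pressure on the right).
Rotating 225° by 90° counterclockwise gives 135° — the wind blows toward the southeast.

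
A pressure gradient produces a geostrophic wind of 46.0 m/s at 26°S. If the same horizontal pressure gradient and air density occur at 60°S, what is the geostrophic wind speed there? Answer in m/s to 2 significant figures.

With the same pressure gradient and density, V_g ∝ 1/f ∝ 1/sin φ.
V₂ = V₁ · sin φ₁ / sin φ₂ = 46.0 × sin 26° / sin 60°
V₂ = 46.0 × 0.4384/0.8660 = 23 m/s

23 m/s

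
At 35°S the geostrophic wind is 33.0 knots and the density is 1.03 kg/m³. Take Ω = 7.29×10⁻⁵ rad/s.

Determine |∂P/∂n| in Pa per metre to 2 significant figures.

Coriolis parameter at 35°S:
f = 2Ω sin φ = 2 × 7.29×10⁻⁵ × sin 35° = 8.36×10⁻⁵ s⁻¹
Wind speed in SI: 33.0 knots = 17.0 m/s
Geostrophic balance rearranged: |∂P/∂n| = f ρ V_g
|∂P/∂n| = 8.36×10⁻⁵ × 1.03 × 17.0 = 1.46×10⁻³ Pa/m

1.5×10⁻³ Pa/m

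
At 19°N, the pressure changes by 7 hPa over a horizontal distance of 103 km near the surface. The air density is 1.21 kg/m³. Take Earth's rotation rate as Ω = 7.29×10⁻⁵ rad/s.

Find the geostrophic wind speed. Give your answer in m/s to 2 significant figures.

120 m/s

Coriolis parameter at 19°N:
f = 2Ω sin φ = 2 × 7.29×10⁻⁵ × sin 19° = 4.75×10⁻⁵ s⁻¹
Pressure gradient: |∂P/∂n| = 700 Pa / 103000 m = 6.80×10⁻³ Pa/m
Geostrophic balance (pressure-gradient force = Coriolis force):
V_g = (1/(fρ)) |∂P/∂n| = 6.80×10⁻³ / (4.75×10⁻⁵ × 1.21) = 118 m/s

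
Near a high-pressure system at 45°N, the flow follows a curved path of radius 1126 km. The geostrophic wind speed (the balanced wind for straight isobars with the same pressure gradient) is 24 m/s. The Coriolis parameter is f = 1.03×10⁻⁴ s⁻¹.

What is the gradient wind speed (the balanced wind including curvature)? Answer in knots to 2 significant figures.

Around a high, pressure-gradient force acts outward with centrifugal, so Coriolis balances both:
fV = (1/ρ)|∂P/∂n| + V²/R  →  V² − fR·V + fR·V_g = 0
With fR = 1.03×10⁻⁴ × 1126×10³ m = 116 m/s:
V = [fR − √((fR)² − 4 fR V_g)]/2 = [116 − √(116² − 4×116×24)]/2 = 33.9 m/s
Supergeostrophic (V > V_g = 24 m/s), as expected around a high.
Converting: 33.9 m/s × 1.944 = 66 knots

66 knots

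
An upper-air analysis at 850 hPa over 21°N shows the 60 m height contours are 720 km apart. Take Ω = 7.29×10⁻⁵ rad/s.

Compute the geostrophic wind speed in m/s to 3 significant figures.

15.6 m/s

Coriolis parameter at 21°N:
f = 2Ω sin φ = 2 × 7.29×10⁻⁵ × sin 21° = 5.23×10⁻⁵ s⁻¹
Height gradient: |∂Z/∂n| = 60 m / 720000 m = 8.33×10⁻⁵
On a pressure surface, geostrophic balance gives V_g = (g/f)|∂Z/∂n|:
V_g = 9.81 × 8.33×10⁻⁵ / 5.23×10⁻⁵ = 15.6 m/s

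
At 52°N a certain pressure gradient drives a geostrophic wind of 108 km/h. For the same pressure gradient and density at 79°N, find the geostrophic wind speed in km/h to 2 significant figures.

87 km/h

With the same pressure gradient and density, V_g ∝ 1/f ∝ 1/sin φ.
V₂ = V₁ · sin φ₁ / sin φ₂ = 108 × sin 52° / sin 79°
V₂ = 108 × 0.7880/0.9816 = 87 km/h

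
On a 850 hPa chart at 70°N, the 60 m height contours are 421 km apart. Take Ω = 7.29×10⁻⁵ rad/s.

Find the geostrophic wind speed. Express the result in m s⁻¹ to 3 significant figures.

Coriolis parameter at 70°N:
f = 2Ω sin φ = 2 × 7.29×10⁻⁵ × sin 70° = 1.37×10⁻⁴ s⁻¹
Height gradient: |∂Z/∂n| = 60 m / 421000 m = 1.43×10⁻⁴
On a pressure surface, geostrophic balance gives V_g = (g/f)|∂Z/∂n|:
V_g = 9.81 × 1.43×10⁻⁴ / 1.37×10⁻⁴ = 10.2 m/s

10.2 m s⁻¹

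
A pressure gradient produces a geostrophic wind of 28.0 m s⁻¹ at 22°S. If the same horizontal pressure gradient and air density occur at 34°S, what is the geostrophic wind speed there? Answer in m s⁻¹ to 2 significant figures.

With the same pressure gradient and density, V_g ∝ 1/f ∝ 1/sin φ.
V₂ = V₁ · sin φ₁ / sin φ₂ = 28.0 × sin 22° / sin 34°
V₂ = 28.0 × 0.3746/0.5592 = 19 m s⁻¹

19 m s⁻¹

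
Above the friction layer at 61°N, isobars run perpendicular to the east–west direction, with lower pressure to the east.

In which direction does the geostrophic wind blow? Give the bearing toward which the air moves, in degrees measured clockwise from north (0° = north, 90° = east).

180°

The pressure-gradient force points toward the east (bearing 090°).
Geostrophic balance: in the Northern Hemisphere the Coriolis force deflects motion to the right, so the geostrophic wind blows 90° to the right of the pressure-gradient force (low pressure on the left).
Rotating 090° by 90° clockwise gives 180° — the wind blows toward the south.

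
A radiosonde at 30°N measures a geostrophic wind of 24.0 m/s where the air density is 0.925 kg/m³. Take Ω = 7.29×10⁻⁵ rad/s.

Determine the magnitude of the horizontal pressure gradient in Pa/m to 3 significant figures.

1.62×10⁻³ Pa/m

Coriolis parameter at 30°N:
f = 2Ω sin φ = 2 × 7.29×10⁻⁵ × sin 30° = 7.29×10⁻⁵ s⁻¹
Geostrophic balance rearranged: |∂P/∂n| = f ρ V_g
|∂P/∂n| = 7.29×10⁻⁵ × 0.925 × 24.0 = 1.62×10⁻³ Pa/m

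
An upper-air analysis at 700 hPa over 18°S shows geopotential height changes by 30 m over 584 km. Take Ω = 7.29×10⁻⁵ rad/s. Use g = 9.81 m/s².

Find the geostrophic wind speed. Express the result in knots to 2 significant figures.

Coriolis parameter at 18°S:
f = 2Ω sin φ = 2 × 7.29×10⁻⁵ × sin 18° = 4.51×10⁻⁵ s⁻¹
Height gradient: |∂Z/∂n| = 30 m / 584000 m = 5.14×10⁻⁵
On a pressure surface, geostrophic balance gives V_g = (g/f)|∂Z/∂n|:
V_g = 9.81 × 5.14×10⁻⁵ / 4.51×10⁻⁵ = 11.2 m/s
Converting: 11.2 m/s × 1.944 = 22 knots

22 knots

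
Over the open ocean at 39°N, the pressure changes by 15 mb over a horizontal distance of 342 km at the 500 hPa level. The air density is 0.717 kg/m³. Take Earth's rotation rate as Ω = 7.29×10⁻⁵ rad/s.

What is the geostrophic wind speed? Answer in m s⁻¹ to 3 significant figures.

66.7 m s⁻¹

Coriolis parameter at 39°N:
f = 2Ω sin φ = 2 × 7.29×10⁻⁵ × sin 39° = 9.18×10⁻⁵ s⁻¹
Pressure gradient: |∂P/∂n| = 1500 Pa / 342000 m = 4.39×10⁻³ Pa/m
Geostrophic balance (pressure-gradient force = Coriolis force):
V_g = (1/(fρ)) |∂P/∂n| = 4.39×10⁻³ / (9.18×10⁻⁵ × 0.717) = 66.7 m/s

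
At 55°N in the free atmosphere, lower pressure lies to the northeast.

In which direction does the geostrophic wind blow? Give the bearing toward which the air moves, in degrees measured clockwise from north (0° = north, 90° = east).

The pressure-gradient force points toward the northeast (bearing 045°).
Geostrophic balance: in the Northern Hemisphere the Coriolis force deflects motion to the right, so the geostrophic wind blows 90° to the right of the pressure-gradient force (low pressure on the left).
Rotating 045° by 90° clockwise gives 135° — the wind blows toward the southeast.

135°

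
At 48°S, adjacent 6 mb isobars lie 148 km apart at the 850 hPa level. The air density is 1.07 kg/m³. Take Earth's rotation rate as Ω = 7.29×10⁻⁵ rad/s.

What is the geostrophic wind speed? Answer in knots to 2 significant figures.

68 knots

Coriolis parameter at 48°S:
f = 2Ω sin φ = 2 × 7.29×10⁻⁵ × sin 48° = 1.08×10⁻⁴ s⁻¹
Pressure gradient: |∂P/∂n| = 600 Pa / 148000 m = 4.05×10⁻³ Pa/m
Geostrophic balance (pressure-gradient force = Coriolis force):
V_g = (1/(fρ)) |∂P/∂n| = 4.05×10⁻³ / (1.08×10⁻⁴ × 1.07) = 35.0 m/s
Converting: 35.0 m/s × 1.944 = 68 knots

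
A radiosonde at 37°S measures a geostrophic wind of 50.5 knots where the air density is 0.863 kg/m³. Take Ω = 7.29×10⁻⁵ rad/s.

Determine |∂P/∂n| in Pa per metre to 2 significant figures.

2.0×10⁻³ Pa/m

Coriolis parameter at 37°S:
f = 2Ω sin φ = 2 × 7.29×10⁻⁵ × sin 37° = 8.77×10⁻⁵ s⁻¹
Wind speed in SI: 50.5 knots = 26.0 m/s
Geostrophic balance rearranged: |∂P/∂n| = f ρ V_g
|∂P/∂n| = 8.77×10⁻⁵ × 0.863 × 26.0 = 1.97×10⁻³ Pa/m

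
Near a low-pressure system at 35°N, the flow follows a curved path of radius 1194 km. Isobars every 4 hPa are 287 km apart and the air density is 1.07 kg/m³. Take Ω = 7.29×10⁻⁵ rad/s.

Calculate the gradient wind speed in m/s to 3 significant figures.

Coriolis parameter at 35°N:
f = 2Ω sin φ = 2 × 7.29×10⁻⁵ × sin 35° = 8.36×10⁻⁵ s⁻¹
Pressure gradient: |∂P/∂n| = 400 Pa / 287000 m = 1.39×10⁻³ Pa/m
Geostrophic speed: V_g = |∂P/∂n|/(fρ) = 1.39×10⁻³/(8.36×10⁻⁵ × 1.07) = 15.6 m/s
Around a low, centrifugal force acts outward with Coriolis, so pressure-gradient force balances both:
(1/ρ)|∂P/∂n| = fV + V²/R  →  V² + fR·V − fR·V_g = 0
With fR = 8.36×10⁻⁵ × 1194×10³ m = 99.9 m/s:
V = [−fR + √((fR)² + 4 fR V_g)]/2 = [−99.9 + √(99.9² + 4×99.9×15.6)]/2 = 13.7 m/s
Subgeostrophic (V < V_g = 15.6 m/s), as expected around a low.

13.7 m/s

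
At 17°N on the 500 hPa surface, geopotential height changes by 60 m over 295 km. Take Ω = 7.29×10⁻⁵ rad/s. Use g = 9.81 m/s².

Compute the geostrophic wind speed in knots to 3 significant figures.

91.0 knots

Coriolis parameter at 17°N:
f = 2Ω sin φ = 2 × 7.29×10⁻⁵ × sin 17° = 4.26×10⁻⁵ s⁻¹
Height gradient: |∂Z/∂n| = 60 m / 295000 m = 2.03×10⁻⁴
On a pressure surface, geostrophic balance gives V_g = (g/f)|∂Z/∂n|:
V_g = 9.81 × 2.03×10⁻⁴ / 4.26×10⁻⁵ = 46.8 m/s
Converting: 46.8 m/s × 1.944 = 91.0 knots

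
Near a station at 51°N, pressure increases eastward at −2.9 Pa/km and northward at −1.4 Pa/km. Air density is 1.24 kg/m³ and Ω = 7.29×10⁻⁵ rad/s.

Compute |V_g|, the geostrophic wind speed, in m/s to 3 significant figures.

22.9 m/s

Coriolis parameter at 51°N:
f = 2Ω sin φ = 2 × 7.29×10⁻⁵ × sin 51° = 1.13×10⁻⁴ s⁻¹
Component geostrophic relations (x east, y north):
u_g = −(1/(fρ)) ∂P/∂y,  v_g = (1/(fρ)) ∂P/∂x
u_g = −(−1.4×10⁻³)/(1.13×10⁻⁴ × 1.24) = 9.96 m/s;  v_g = (−2.9×10⁻³)/(1.13×10⁻⁴ × 1.24) = −20.6 m/s
|V_g| = √(u_g² + v_g²) = 22.9 m/s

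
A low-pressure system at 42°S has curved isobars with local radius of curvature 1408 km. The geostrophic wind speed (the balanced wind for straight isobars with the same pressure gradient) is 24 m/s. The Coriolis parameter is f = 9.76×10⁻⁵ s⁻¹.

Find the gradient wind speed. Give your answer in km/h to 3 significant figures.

Around a low, centrifugal force acts outward with Coriolis, so pressure-gradient force balances both:
(1/ρ)|∂P/∂n| = fV + V²/R  →  V² + fR·V − fR·V_g = 0
With fR = 9.76×10⁻⁵ × 1408×10³ m = 137 m/s:
V = [−fR + √((fR)² + 4 fR V_g)]/2 = [−137 + √(137² + 4×137×24)]/2 = 20.8 m/s
Subgeostrophic (V < V_g = 24 m/s), as expected around a low.
Converting: 20.8 m/s × 3.6 = 75.0 km/h

75.0 km/h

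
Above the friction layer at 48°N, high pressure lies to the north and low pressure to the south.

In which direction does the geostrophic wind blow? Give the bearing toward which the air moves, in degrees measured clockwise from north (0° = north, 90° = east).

270°

The pressure-gradient force points toward the south (bearing 180°).
Geostrophic balance: in the Northern Hemisphere the Coriolis force deflects motion to the right, so the geostrophic wind blows 90° to the right of the pressure-gradient force (low pressure on the left).
Rotating 180° by 90° clockwise gives 270° — the wind blows toward the west.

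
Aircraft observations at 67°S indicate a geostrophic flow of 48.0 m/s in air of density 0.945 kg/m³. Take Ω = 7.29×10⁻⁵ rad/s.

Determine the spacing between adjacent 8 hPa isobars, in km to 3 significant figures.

Coriolis parameter at 67°S:
f = 2Ω sin φ = 2 × 7.29×10⁻⁵ × sin 67° = 1.34×10⁻⁴ s⁻¹
Geostrophic balance rearranged: |∂P/∂n| = f ρ V_g
|∂P/∂n| = 1.34×10⁻⁴ × 0.945 × 48.0 = 6.09×10⁻³ Pa/m
Isobar spacing: Δn = ΔP/|∂P/∂n| = 800 Pa / 6.09×10⁻³ Pa/m = 131411 m ≈ 131 km

131 km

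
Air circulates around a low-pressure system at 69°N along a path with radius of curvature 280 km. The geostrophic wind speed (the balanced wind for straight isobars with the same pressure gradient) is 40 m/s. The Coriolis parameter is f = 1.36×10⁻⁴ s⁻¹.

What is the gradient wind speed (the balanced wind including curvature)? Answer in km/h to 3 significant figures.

Around a low, centrifugal force acts outward with Coriolis, so pressure-gradient force balances both:
(1/ρ)|∂P/∂n| = fV + V²/R  →  V² + fR·V − fR·V_g = 0
With fR = 1.36×10⁻⁴ × 280×10³ m = 38.1 m/s:
V = [−fR + √((fR)² + 4 fR V_g)]/2 = [−38.1 + √(38.1² + 4×38.1×40)]/2 = 24.4 m/s
Subgeostrophic (V < V_g = 40 m/s), as expected around a low.
Converting: 24.4 m/s × 3.6 = 87.8 km/h

87.8 km/h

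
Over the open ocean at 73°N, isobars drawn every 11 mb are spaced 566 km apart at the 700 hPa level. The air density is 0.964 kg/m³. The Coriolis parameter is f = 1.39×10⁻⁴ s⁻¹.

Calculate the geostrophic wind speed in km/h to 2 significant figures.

Pressure gradient: |∂P/∂n| = 1100 Pa / 566000 m = 1.94×10⁻³ Pa/m
Geostrophic balance (pressure-gradient force = Coriolis force):
V_g = (1/(fρ)) |∂P/∂n| = 1.94×10⁻³ / (1.39×10⁻⁴ × 0.964) = 14.5 m/s
Converting: 14.5 m/s × 3.6 = 52 km/h

52 km/h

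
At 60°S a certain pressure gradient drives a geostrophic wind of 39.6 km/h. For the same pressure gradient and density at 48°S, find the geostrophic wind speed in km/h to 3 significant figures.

46.1 km/h

With the same pressure gradient and density, V_g ∝ 1/f ∝ 1/sin φ.
V₂ = V₁ · sin φ₁ / sin φ₂ = 39.6 × sin 60° / sin 48°
V₂ = 39.6 × 0.8660/0.7431 = 46.1 km/h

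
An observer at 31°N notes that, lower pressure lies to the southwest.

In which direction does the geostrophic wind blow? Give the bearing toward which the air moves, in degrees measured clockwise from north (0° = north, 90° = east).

315°

The pressure-gradient force points toward the southwest (bearing 225°).
Geostrophic balance: in the Northern Hemisphere the Coriolis force deflects motion to the right, so the geostrophic wind blows 90° to the right of the pressure-gradient force (low pressure on the left).
Rotating 225° by 90° clockwise gives 315° — the wind blows toward the northwest.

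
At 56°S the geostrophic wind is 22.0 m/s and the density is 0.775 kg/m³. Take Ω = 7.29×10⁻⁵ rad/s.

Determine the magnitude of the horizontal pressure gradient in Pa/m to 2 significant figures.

Coriolis parameter at 56°S:
f = 2Ω sin φ = 2 × 7.29×10⁻⁵ × sin 56° = 1.21×10⁻⁴ s⁻¹
Geostrophic balance rearranged: |∂P/∂n| = f ρ V_g
|∂P/∂n| = 1.21×10⁻⁴ × 0.775 × 22.0 = 2.06×10⁻³ Pa/m

2.1×10⁻³ Pa/m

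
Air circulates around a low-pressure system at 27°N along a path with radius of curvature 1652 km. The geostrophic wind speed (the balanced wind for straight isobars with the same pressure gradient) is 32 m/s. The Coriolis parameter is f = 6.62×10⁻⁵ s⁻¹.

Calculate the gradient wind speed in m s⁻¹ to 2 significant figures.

Around a low, centrifugal force acts outward with Coriolis, so pressure-gradient force balances both:
(1/ρ)|∂P/∂n| = fV + V²/R  →  V² + fR·V − fR·V_g = 0
With fR = 6.62×10⁻⁵ × 1652×10³ m = 109 m/s:
V = [−fR + √((fR)² + 4 fR V_g)]/2 = [−109 + √(109² + 4×109×32)]/2 = 25.9 m/s
Subgeostrophic (V < V_g = 32 m/s), as expected around a low.

26 m s⁻¹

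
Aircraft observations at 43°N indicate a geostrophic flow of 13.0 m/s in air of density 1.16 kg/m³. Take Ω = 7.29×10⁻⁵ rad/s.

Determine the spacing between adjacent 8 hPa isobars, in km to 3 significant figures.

534 km

Coriolis parameter at 43°N:
f = 2Ω sin φ = 2 × 7.29×10⁻⁵ × sin 43° = 9.94×10⁻⁵ s⁻¹
Geostrophic balance rearranged: |∂P/∂n| = f ρ V_g
|∂P/∂n| = 9.94×10⁻⁵ × 1.16 × 13.0 = 1.50×10⁻³ Pa/m
Isobar spacing: Δn = ΔP/|∂P/∂n| = 800 Pa / 1.50×10⁻³ Pa/m = 533516 m ≈ 534 km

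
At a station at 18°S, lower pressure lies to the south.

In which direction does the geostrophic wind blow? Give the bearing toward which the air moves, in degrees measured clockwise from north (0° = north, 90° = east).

090°

The pressure-gradient force points toward the south (bearing 180°).
Geostrophic balance: in the Southern Hemisphere the Coriolis force deflects motion to the left, so the geostrophic wind blows 90° to the left of the pressure-gradient force (low pressure on the right).
Rotating 180° by 90° counterclockwise gives 090° — the wind blows toward the east.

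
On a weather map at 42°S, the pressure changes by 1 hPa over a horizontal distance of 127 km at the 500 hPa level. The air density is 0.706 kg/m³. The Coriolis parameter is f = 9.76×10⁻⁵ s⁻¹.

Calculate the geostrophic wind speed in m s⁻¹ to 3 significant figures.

Pressure gradient: |∂P/∂n| = 100 Pa / 127000 m = 7.87×10⁻⁴ Pa/m
Geostrophic balance (pressure-gradient force = Coriolis force):
V_g = (1/(fρ)) |∂P/∂n| = 7.87×10⁻⁴ / (9.76×10⁻⁵ × 0.706) = 11.4 m/s

11.4 m s⁻¹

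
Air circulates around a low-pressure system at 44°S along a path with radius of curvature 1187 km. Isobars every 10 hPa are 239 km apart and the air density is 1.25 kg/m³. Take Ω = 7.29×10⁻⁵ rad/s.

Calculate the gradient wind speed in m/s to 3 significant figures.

27.0 m/s

Coriolis parameter at 44°S:
f = 2Ω sin φ = 2 × 7.29×10⁻⁵ × sin 44° = 1.01×10⁻⁴ s⁻¹
Pressure gradient: |∂P/∂n| = 1000 Pa / 239000 m = 4.18×10⁻³ Pa/m
Geostrophic speed: V_g = |∂P/∂n|/(fρ) = 4.18×10⁻³/(1.01×10⁻⁴ × 1.25) = 33.0 m/s
Around a low, centrifugal force acts outward with Coriolis, so pressure-gradient force balances both:
(1/ρ)|∂P/∂n| = fV + V²/R  →  V² + fR·V − fR·V_g = 0
With fR = 1.01×10⁻⁴ × 1187×10³ m = 120 m/s:
V = [−fR + √((fR)² + 4 fR V_g)]/2 = [−120 + √(120² + 4×120×33)]/2 = 27 m/s
Subgeostrophic (V < V_g = 33 m/s), as expected around a low.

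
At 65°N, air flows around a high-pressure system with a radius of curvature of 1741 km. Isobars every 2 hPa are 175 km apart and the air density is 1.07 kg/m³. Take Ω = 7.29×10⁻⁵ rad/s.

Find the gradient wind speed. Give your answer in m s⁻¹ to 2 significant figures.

8.4 m s⁻¹

Coriolis parameter at 65°N:
f = 2Ω sin φ = 2 × 7.29×10⁻⁵ × sin 65° = 1.32×10⁻⁴ s⁻¹
Pressure gradient: |∂P/∂n| = 200 Pa / 175000 m = 1.14×10⁻³ Pa/m
Geostrophic speed: V_g = |∂P/∂n|/(fρ) = 1.14×10⁻³/(1.32×10⁻⁴ × 1.07) = 8.08 m/s
Around a high, pressure-gradient force acts outward with centrifugal, so Coriolis balances both:
fV = (1/ρ)|∂P/∂n| + V²/R  →  V² − fR·V + fR·V_g = 0
With fR = 1.32×10⁻⁴ × 1741×10³ m = 230 m/s:
V = [fR − √((fR)² − 4 fR V_g)]/2 = [230 − √(230² − 4×230×8.08)]/2 = 8.39 m/s
Supergeostrophic (V > V_g = 8.08 m/s), as expected around a high.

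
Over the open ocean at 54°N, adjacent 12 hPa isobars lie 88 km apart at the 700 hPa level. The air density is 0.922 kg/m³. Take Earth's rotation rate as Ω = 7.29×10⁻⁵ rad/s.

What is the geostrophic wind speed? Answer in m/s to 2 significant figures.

Coriolis parameter at 54°N:
f = 2Ω sin φ = 2 × 7.29×10⁻⁵ × sin 54° = 1.18×10⁻⁴ s⁻¹
Pressure gradient: |∂P/∂n| = 1200 Pa / 88000 m = 1.36×10⁻² Pa/m
Geostrophic balance (pressure-gradient force = Coriolis force):
V_g = (1/(fρ)) |∂P/∂n| = 1.36×10⁻² / (1.18×10⁻⁴ × 0.922) = 125 m/s

130 m/s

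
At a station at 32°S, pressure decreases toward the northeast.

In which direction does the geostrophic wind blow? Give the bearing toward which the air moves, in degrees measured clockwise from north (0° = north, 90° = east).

The pressure-gradient force points toward the northeast (bearing 045°).
Geostrophic balance: in the Southern Hemisphere the Coriolis force deflects motion to the left, so the geostrophic wind blows 90° to the left of the pressure-gradient force (low pressure on the right).
Rotating 045° by 90° counterclockwise gives 315° — the wind blows toward the northwest.

315°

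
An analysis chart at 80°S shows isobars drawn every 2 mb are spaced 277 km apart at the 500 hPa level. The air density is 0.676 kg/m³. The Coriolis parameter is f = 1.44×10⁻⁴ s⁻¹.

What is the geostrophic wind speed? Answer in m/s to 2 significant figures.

Pressure gradient: |∂P/∂n| = 200 Pa / 277000 m = 7.22×10⁻⁴ Pa/m
Geostrophic balance (pressure-gradient force = Coriolis force):
V_g = (1/(fρ)) |∂P/∂n| = 7.22×10⁻⁴ / (1.44×10⁻⁴ × 0.676) = 7.42 m/s

7.4 m/s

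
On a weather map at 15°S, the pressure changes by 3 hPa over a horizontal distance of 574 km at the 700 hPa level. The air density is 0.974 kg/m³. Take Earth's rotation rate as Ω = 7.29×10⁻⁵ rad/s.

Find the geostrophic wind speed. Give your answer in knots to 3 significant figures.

Coriolis parameter at 15°S:
f = 2Ω sin φ = 2 × 7.29×10⁻⁵ × sin 15° = 3.77×10⁻⁵ s⁻¹
Pressure gradient: |∂P/∂n| = 300 Pa / 574000 m = 5.23×10⁻⁴ Pa/m
Geostrophic balance (pressure-gradient force = Coriolis force):
V_g = (1/(fρ)) |∂P/∂n| = 5.23×10⁻⁴ / (3.77×10⁻⁵ × 0.974) = 14.2 m/s
Converting: 14.2 m/s × 1.944 = 27.6 knots

27.6 knots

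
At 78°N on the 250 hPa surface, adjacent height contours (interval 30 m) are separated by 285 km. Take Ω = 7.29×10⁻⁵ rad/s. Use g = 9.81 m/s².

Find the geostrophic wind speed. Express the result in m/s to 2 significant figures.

7.2 m/s

Coriolis parameter at 78°N:
f = 2Ω sin φ = 2 × 7.29×10⁻⁵ × sin 78° = 1.43×10⁻⁴ s⁻¹
Height gradient: |∂Z/∂n| = 30 m / 285000 m = 1.05×10⁻⁴
On a pressure surface, geostrophic balance gives V_g = (g/f)|∂Z/∂n|:
V_g = 9.81 × 1.05×10⁻⁴ / 1.43×10⁻⁴ = 7.24 m/s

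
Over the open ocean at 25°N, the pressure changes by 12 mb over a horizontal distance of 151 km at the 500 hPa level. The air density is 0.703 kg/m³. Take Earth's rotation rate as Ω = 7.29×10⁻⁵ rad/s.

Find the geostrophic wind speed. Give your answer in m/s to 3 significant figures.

183 m/s

Coriolis parameter at 25°N:
f = 2Ω sin φ = 2 × 7.29×10⁻⁵ × sin 25° = 6.16×10⁻⁵ s⁻¹
Pressure gradient: |∂P/∂n| = 1200 Pa / 151000 m = 7.95×10⁻³ Pa/m
Geostrophic balance (pressure-gradient force = Coriolis force):
V_g = (1/(fρ)) |∂P/∂n| = 7.95×10⁻³ / (6.16×10⁻⁵ × 0.703) = 183 m/s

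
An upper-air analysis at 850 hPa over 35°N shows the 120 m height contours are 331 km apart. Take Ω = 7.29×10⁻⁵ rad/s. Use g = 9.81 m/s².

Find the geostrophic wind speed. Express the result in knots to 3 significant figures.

82.7 knots

Coriolis parameter at 35°N:
f = 2Ω sin φ = 2 × 7.29×10⁻⁵ × sin 35° = 8.36×10⁻⁵ s⁻¹
Height gradient: |∂Z/∂n| = 120 m / 331000 m = 3.63×10⁻⁴
On a pressure surface, geostrophic balance gives V_g = (g/f)|∂Z/∂n|:
V_g = 9.81 × 3.63×10⁻⁴ / 8.36×10⁻⁵ = 42.5 m/s
Converting: 42.5 m/s × 1.944 = 82.7 knots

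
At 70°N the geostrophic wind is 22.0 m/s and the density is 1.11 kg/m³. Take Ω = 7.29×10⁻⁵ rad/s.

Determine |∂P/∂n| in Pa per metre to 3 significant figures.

3.35×10⁻³ Pa/m

Coriolis parameter at 70°N:
f = 2Ω sin φ = 2 × 7.29×10⁻⁵ × sin 70° = 1.37×10⁻⁴ s⁻¹
Geostrophic balance rearranged: |∂P/∂n| = f ρ V_g
|∂P/∂n| = 1.37×10⁻⁴ × 1.11 × 22.0 = 3.35×10⁻³ Pa/m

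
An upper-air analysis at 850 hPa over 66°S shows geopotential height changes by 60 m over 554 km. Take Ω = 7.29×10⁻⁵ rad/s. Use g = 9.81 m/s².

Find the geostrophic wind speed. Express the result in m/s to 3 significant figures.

7.98 m/s

Coriolis parameter at 66°S:
f = 2Ω sin φ = 2 × 7.29×10⁻⁵ × sin 66° = 1.33×10⁻⁴ s⁻¹
Height gradient: |∂Z/∂n| = 60 m / 554000 m = 1.08×10⁻⁴
On a pressure surface, geostrophic balance gives V_g = (g/f)|∂Z/∂n|:
V_g = 9.81 × 1.08×10⁻⁴ / 1.33×10⁻⁴ = 7.98 m/s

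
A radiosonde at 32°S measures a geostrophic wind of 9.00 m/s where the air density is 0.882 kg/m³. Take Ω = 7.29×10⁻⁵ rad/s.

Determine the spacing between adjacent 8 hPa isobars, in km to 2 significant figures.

Coriolis parameter at 32°S:
f = 2Ω sin φ = 2 × 7.29×10⁻⁵ × sin 32° = 7.73×10⁻⁵ s⁻¹
Geostrophic balance rearranged: |∂P/∂n| = f ρ V_g
|∂P/∂n| = 7.73×10⁻⁵ × 0.882 × 9.00 = 6.13×10⁻⁴ Pa/m
Isobar spacing: Δn = ΔP/|∂P/∂n| = 800 Pa / 6.13×10⁻⁴ Pa/m = 1304403 m ≈ 1300 km

1300 km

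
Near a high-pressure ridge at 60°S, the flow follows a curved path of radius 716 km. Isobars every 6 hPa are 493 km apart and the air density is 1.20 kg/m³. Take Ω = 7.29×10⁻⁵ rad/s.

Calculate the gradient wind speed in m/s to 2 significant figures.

8.9 m/s

Coriolis parameter at 60°S:
f = 2Ω sin φ = 2 × 7.29×10⁻⁵ × sin 60° = 1.26×10⁻⁴ s⁻¹
Pressure gradient: |∂P/∂n| = 600 Pa / 493000 m = 1.22×10⁻³ Pa/m
Geostrophic speed: V_g = |∂P/∂n|/(fρ) = 1.22×10⁻³/(1.26×10⁻⁴ × 1.20) = 8.03 m/s
Around a high, pressure-gradient force acts outward with centrifugal, so Coriolis balances both:
fV = (1/ρ)|∂P/∂n| + V²/R  →  V² − fR·V + fR·V_g = 0
With fR = 1.26×10⁻⁴ × 716×10³ m = 90.4 m/s:
V = [fR − √((fR)² − 4 fR V_g)]/2 = [90.4 − √(90.4² − 4×90.4×8.03)]/2 = 8.91 m/s
Supergeostrophic (V > V_g = 8.03 m/s), as expected around a high.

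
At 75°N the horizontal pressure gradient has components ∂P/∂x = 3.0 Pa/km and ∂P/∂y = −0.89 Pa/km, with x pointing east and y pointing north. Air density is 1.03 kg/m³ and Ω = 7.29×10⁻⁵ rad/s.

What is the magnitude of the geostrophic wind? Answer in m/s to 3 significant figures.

21.6 m/s

Coriolis parameter at 75°N:
f = 2Ω sin φ = 2 × 7.29×10⁻⁵ × sin 75° = 1.41×10⁻⁴ s⁻¹
Component geostrophic relations (x east, y north):
u_g = −(1/(fρ)) ∂P/∂y,  v_g = (1/(fρ)) ∂P/∂x
u_g = −(−0.89×10⁻³)/(1.41×10⁻⁴ × 1.03) = 6.14 m/s;  v_g = (3.0×10⁻³)/(1.41×10⁻⁴ × 1.03) = 20.7 m/s
|V_g| = √(u_g² + v_g²) = 21.6 m/s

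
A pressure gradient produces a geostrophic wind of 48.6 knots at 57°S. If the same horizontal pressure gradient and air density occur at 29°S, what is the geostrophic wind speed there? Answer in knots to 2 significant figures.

84 knots

With the same pressure gradient and density, V_g ∝ 1/f ∝ 1/sin φ.
V₂ = V₁ · sin φ₁ / sin φ₂ = 48.6 × sin 57° / sin 29°
V₂ = 48.6 × 0.8387/0.4848 = 84 knots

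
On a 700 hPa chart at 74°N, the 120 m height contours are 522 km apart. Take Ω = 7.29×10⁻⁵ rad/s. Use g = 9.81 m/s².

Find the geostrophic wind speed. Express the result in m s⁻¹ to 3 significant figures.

Coriolis parameter at 74°N:
f = 2Ω sin φ = 2 × 7.29×10⁻⁵ × sin 74° = 1.40×10⁻⁴ s⁻¹
Height gradient: |∂Z/∂n| = 120 m / 522000 m = 2.30×10⁻⁴
On a pressure surface, geostrophic balance gives V_g = (g/f)|∂Z/∂n|:
V_g = 9.81 × 2.30×10⁻⁴ / 1.40×10⁻⁴ = 16.1 m/s

16.1 m s⁻¹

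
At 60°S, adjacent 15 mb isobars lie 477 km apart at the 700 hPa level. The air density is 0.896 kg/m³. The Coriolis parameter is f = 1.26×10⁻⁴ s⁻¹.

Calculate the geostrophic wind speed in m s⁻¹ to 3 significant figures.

27.9 m s⁻¹

Pressure gradient: |∂P/∂n| = 1500 Pa / 477000 m = 3.14×10⁻³ Pa/m
Geostrophic balance (pressure-gradient force = Coriolis force):
V_g = (1/(fρ)) |∂P/∂n| = 3.14×10⁻³ / (1.26×10⁻⁴ × 0.896) = 27.9 m/s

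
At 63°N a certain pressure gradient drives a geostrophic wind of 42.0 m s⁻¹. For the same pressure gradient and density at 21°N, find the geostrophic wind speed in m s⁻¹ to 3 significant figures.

104 m s⁻¹

With the same pressure gradient and density, V_g ∝ 1/f ∝ 1/sin φ.
V₂ = V₁ · sin φ₁ / sin φ₂ = 42.0 × sin 63° / sin 21°
V₂ = 42.0 × 0.8910/0.3584 = 104 m s⁻¹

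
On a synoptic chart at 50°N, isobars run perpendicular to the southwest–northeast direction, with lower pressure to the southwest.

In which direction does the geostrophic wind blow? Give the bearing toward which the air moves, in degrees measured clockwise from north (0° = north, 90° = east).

The pressure-gradient force points toward the southwest (bearing 225°).
Geostrophic balance: in the Northern Hemisphere the Coriolis force deflects motion to the right, so the geostrophic wind blows 90° to the right of the pressure-gradient force (low pressure on the left).
Rotating 225° by 90° clockwise gives 315° — the wind blows toward the northwest.

315°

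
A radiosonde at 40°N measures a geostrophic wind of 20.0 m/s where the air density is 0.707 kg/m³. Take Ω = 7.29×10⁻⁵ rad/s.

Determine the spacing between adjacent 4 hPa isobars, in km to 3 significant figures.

Coriolis parameter at 40°N:
f = 2Ω sin φ = 2 × 7.29×10⁻⁵ × sin 40° = 9.37×10⁻⁵ s⁻¹
Geostrophic balance rearranged: |∂P/∂n| = f ρ V_g
|∂P/∂n| = 9.37×10⁻⁵ × 0.707 × 20.0 = 1.33×10⁻³ Pa/m
Isobar spacing: Δn = ΔP/|∂P/∂n| = 400 Pa / 1.33×10⁻³ Pa/m = 301846 m ≈ 302 km

302 km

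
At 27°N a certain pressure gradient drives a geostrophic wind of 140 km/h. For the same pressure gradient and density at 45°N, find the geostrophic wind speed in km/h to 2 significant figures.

With the same pressure gradient and density, V_g ∝ 1/f ∝ 1/sin φ.
V₂ = V₁ · sin φ₁ / sin φ₂ = 140 × sin 27° / sin 45°
V₂ = 140 × 0.4540/0.7071 = 90 km/h

90 km/h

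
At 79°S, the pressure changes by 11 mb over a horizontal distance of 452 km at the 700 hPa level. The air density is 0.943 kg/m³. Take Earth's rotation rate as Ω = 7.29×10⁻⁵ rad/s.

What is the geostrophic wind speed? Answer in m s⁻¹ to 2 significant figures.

18 m s⁻¹

Coriolis parameter at 79°S:
f = 2Ω sin φ = 2 × 7.29×10⁻⁵ × sin 79° = 1.43×10⁻⁴ s⁻¹
Pressure gradient: |∂P/∂n| = 1100 Pa / 452000 m = 2.43×10⁻³ Pa/m
Geostrophic balance (pressure-gradient force = Coriolis force):
V_g = (1/(fρ)) |∂P/∂n| = 2.43×10⁻³ / (1.43×10⁻⁴ × 0.943) = 18.0 m/s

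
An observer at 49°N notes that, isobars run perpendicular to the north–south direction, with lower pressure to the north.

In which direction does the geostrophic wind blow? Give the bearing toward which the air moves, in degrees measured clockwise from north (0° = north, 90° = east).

090°

The pressure-gradient force points toward the north (bearing 000°).
Geostrophic balance: in the Northern Hemisphere the Coriolis force deflects motion to the right, so the geostrophic wind blows 90° to the right of the pressure-gradient force (low pressure on the left).
Rotating 000° by 90° clockwise gives 090° — the wind blows toward the east.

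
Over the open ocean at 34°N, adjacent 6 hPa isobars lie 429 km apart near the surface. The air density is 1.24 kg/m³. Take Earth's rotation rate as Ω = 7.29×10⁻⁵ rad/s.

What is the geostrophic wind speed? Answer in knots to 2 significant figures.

27 knots

Coriolis parameter at 34°N:
f = 2Ω sin φ = 2 × 7.29×10⁻⁵ × sin 34° = 8.15×10⁻⁵ s⁻¹
Pressure gradient: |∂P/∂n| = 600 Pa / 429000 m = 1.40×10⁻³ Pa/m
Geostrophic balance (pressure-gradient force = Coriolis force):
V_g = (1/(fρ)) |∂P/∂n| = 1.40×10⁻³ / (8.15×10⁻⁵ × 1.24) = 13.8 m/s
Converting: 13.8 m/s × 1.944 = 27 knots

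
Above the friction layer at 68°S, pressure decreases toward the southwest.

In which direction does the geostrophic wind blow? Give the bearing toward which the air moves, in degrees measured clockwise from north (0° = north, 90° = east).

The pressure-gradient force points toward the southwest (bearing 225°).
Geostrophic balance: in the Southern Hemisphere the Coriolis force deflects motion to the left, so the geostrophic wind blows 90° to the left of the pressure-gradient force (low pressure on the right).
Rotating 225° by 90° counterclockwise gives 135° — the wind blows toward the southeast.

135°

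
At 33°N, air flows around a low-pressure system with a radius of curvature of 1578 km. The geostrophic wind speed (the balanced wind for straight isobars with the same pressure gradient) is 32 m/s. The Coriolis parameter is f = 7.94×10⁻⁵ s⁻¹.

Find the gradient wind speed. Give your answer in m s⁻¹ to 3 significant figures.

26.4 m s⁻¹

Around a low, centrifugal force acts outward with Coriolis, so pressure-gradient force balances both:
(1/ρ)|∂P/∂n| = fV + V²/R  →  V² + fR·V − fR·V_g = 0
With fR = 7.94×10⁻⁵ × 1578×10³ m = 125 m/s:
V = [−fR + √((fR)² + 4 fR V_g)]/2 = [−125 + √(125² + 4×125×32)]/2 = 26.4 m/s
Subgeostrophic (V < V_g = 32 m/s), as expected around a low.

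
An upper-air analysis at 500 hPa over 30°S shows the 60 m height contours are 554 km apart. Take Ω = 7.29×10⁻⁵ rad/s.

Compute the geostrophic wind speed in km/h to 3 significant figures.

Coriolis parameter at 30°S:
f = 2Ω sin φ = 2 × 7.29×10⁻⁵ × sin 30° = 7.29×10⁻⁵ s⁻¹
Height gradient: |∂Z/∂n| = 60 m / 554000 m = 1.08×10⁻⁴
On a pressure surface, geostrophic balance gives V_g = (g/f)|∂Z/∂n|:
V_g = 9.81 × 1.08×10⁻⁴ / 7.29×10⁻⁵ = 14.6 m/s
Converting: 14.6 m/s × 3.6 = 52.5 km/h

52.5 km/h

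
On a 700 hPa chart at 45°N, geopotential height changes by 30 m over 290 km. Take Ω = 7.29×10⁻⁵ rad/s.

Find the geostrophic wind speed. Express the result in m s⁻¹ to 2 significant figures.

Coriolis parameter at 45°N:
f = 2Ω sin φ = 2 × 7.29×10⁻⁵ × sin 45° = 1.03×10⁻⁴ s⁻¹
Height gradient: |∂Z/∂n| = 30 m / 290000 m = 1.03×10⁻⁴
On a pressure surface, geostrophic balance gives V_g = (g/f)|∂Z/∂n|:
V_g = 9.81 × 1.03×10⁻⁴ / 1.03×10⁻⁴ = 9.84 m/s

9.8 m s⁻¹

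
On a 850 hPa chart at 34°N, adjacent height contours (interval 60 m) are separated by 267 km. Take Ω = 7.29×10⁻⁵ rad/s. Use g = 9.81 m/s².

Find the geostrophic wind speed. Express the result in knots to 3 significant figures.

Coriolis parameter at 34°N:
f = 2Ω sin φ = 2 × 7.29×10⁻⁵ × sin 34° = 8.15×10⁻⁵ s⁻¹
Height gradient: |∂Z/∂n| = 60 m / 267000 m = 2.25×10⁻⁴
On a pressure surface, geostrophic balance gives V_g = (g/f)|∂Z/∂n|:
V_g = 9.81 × 2.25×10⁻⁴ / 8.15×10⁻⁵ = 27.0 m/s
Converting: 27.0 m/s × 1.944 = 52.6 knots

52.6 knots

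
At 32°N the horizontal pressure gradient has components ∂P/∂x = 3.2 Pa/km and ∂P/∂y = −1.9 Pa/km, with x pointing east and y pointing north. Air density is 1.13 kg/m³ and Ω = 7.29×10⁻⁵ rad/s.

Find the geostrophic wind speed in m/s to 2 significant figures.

43 m/s

Coriolis parameter at 32°N:
f = 2Ω sin φ = 2 × 7.29×10⁻⁵ × sin 32° = 7.73×10⁻⁵ s⁻¹
Component geostrophic relations (x east, y north):
u_g = −(1/(fρ)) ∂P/∂y,  v_g = (1/(fρ)) ∂P/∂x
u_g = −(−1.9×10⁻³)/(7.73×10⁻⁵ × 1.13) = 21.8 m/s;  v_g = (3.2×10⁻³)/(7.73×10⁻⁵ × 1.13) = 36.7 m/s
|V_g| = √(u_g² + v_g²) = 42.6 m/s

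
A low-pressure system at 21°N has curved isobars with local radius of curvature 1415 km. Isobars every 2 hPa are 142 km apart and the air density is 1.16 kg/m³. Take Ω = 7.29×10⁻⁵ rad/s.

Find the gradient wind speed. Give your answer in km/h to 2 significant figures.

Coriolis parameter at 21°N:
f = 2Ω sin φ = 2 × 7.29×10⁻⁵ × sin 21° = 5.23×10⁻⁵ s⁻¹
Pressure gradient: |∂P/∂n| = 200 Pa / 142000 m = 1.41×10⁻³ Pa/m
Geostrophic speed: V_g = |∂P/∂n|/(fρ) = 1.41×10⁻³/(5.23×10⁻⁵ × 1.16) = 23.2 m/s
Around a low, centrifugal force acts outward with Coriolis, so pressure-gradient force balances both:
(1/ρ)|∂P/∂n| = fV + V²/R  →  V² + fR·V − fR·V_g = 0
With fR = 5.23×10⁻⁵ × 1415×10³ m = 73.9 m/s:
V = [−fR + √((fR)² + 4 fR V_g)]/2 = [−73.9 + √(73.9² + 4×73.9×23.2)]/2 = 18.6 m/s
Subgeostrophic (V < V_g = 23.2 m/s), as expected around a low.
Converting: 18.6 m/s × 3.6 = 67 km/h

67 km/h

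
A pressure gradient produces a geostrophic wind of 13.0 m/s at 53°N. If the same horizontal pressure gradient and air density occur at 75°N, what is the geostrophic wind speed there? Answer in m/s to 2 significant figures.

11 m/s

With the same pressure gradient and density, V_g ∝ 1/f ∝ 1/sin φ.
V₂ = V₁ · sin φ₁ / sin φ₂ = 13.0 × sin 53° / sin 75°
V₂ = 13.0 × 0.7986/0.9659 = 11 m/s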